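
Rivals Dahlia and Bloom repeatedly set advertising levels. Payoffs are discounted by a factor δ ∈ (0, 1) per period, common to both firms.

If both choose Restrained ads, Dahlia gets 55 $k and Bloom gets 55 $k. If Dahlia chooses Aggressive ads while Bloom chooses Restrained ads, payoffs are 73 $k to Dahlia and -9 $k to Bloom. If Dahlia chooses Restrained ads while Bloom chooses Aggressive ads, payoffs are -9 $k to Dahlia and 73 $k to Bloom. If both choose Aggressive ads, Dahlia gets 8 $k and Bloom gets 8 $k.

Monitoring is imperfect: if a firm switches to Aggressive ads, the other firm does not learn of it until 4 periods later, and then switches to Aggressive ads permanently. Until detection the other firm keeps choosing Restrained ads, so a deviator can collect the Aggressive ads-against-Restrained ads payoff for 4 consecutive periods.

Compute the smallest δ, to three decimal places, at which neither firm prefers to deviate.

0.725

A deviator earns 73 for 4 periods, then 8 forever; cooperating earns 55 forever. Multiplying the IC by (1−δ):
55 ≥ 73(1−δ^4) + 8δ^4, so 65·δ^4 ≥ 18 and δ^4 ≥ 18/65.
δ ≥ (18/65)^(1/4) ≈ 0.725.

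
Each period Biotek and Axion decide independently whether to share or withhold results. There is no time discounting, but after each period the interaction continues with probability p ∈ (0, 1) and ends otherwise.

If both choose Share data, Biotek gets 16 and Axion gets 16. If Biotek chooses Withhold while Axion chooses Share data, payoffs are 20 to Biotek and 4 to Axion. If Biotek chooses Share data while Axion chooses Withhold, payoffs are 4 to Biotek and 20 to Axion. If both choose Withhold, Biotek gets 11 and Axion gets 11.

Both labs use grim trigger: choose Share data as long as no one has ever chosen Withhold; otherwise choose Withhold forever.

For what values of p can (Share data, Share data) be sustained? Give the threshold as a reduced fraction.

4/9

Expected cooperation value is 16 + p·16 + p²·16 + … = 16/(1−p); deviation gives 20 + p·11/(1−p).
16 ≥ 20(1−p) + 11p ⇒ 9p ≥ 4 ⇒ p ≥ 4/9.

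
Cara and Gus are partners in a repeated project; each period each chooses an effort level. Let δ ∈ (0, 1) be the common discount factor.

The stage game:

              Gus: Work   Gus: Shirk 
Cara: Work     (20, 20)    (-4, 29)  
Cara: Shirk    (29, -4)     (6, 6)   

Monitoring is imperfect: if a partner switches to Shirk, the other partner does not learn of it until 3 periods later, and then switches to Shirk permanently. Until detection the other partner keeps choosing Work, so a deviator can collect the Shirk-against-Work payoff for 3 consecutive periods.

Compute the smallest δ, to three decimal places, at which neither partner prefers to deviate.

Deviating for the 3 undetected periods gains 29−20 = 9 per period over cooperation, then loses 20−6 = 14 per period forever once punishment starts.
Gain: 9(1 + δ + … + δ^2); loss: 14·δ^3/(1−δ).
No profitable deviation ⇔ 9(1−δ^3) ≤ 14·δ^3, i.e. δ^3 ≥ 9/(9+14) = 9/23.
Hence δ ≥ (9/23)^(1/3) ≈ 0.731.

0.731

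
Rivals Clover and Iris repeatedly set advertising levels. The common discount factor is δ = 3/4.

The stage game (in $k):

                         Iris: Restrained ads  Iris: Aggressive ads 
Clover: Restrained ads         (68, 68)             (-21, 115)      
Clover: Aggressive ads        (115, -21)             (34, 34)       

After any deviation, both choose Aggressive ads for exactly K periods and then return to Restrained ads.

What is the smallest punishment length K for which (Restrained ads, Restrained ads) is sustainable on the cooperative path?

No profitable deviation requires (68−34)(δ+…+δ^K) ≥ 115−68, i.e. δ+…+δ^K ≥ 47/34 ≈ 1.3824.
With δ = 3/4, the partial sums are K=1: 0.7500, K=2: 1.3125, K=3: 1.7344.
K = 3 is the first length at which the sum reaches 1.3824.

3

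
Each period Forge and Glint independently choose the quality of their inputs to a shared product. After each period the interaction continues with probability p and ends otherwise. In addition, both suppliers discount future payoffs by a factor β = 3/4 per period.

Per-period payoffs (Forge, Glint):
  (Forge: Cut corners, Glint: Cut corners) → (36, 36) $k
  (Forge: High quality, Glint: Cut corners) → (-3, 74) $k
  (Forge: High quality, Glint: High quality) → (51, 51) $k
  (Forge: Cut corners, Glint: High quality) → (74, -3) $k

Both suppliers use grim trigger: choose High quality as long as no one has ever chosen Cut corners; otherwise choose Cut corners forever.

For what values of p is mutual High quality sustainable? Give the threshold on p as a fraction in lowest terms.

46/57

Expected continuation weight on next period's payoff is β·p = 3/4·p, which plays the role of the discount factor.
Cooperation requires 3/4·p ≥ (74−51)/(74−36) = 23/38, hence p ≥ 46/57.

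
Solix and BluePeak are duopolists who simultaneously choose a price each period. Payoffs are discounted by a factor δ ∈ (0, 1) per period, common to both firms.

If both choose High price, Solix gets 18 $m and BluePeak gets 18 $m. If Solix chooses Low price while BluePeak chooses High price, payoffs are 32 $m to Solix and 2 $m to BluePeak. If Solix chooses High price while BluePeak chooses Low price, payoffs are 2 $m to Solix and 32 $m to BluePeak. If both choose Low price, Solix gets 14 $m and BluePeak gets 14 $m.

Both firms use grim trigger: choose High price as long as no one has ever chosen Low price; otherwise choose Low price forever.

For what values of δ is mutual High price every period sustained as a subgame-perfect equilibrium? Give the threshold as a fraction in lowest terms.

One-period gain from deviating is 32 − 18 = 14. The loss is 18 − 14 = 4 in every subsequent period, with present value 4·δ/(1−δ).
Deviation is unprofitable when 4·δ/(1−δ) ≥ 14, i.e. δ/(1−δ) ≥ 7/2.
Equivalently δ ≥ 14/(14+4) = 7/9.

7/9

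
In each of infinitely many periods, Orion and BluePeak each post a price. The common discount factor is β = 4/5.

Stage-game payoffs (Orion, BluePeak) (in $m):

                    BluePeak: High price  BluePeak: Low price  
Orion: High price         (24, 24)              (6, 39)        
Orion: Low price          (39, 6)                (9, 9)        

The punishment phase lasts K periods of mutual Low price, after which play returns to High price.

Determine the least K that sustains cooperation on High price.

2

No profitable deviation requires (24−9)(β+…+β^K) ≥ 39−24, i.e. β+…+β^K ≥ 1 ≈ 1.0000.
With β = 4/5, the partial sums are K=1: 0.8000, K=2: 1.4400.
K = 2 is the first length at which the sum reaches 1.0000.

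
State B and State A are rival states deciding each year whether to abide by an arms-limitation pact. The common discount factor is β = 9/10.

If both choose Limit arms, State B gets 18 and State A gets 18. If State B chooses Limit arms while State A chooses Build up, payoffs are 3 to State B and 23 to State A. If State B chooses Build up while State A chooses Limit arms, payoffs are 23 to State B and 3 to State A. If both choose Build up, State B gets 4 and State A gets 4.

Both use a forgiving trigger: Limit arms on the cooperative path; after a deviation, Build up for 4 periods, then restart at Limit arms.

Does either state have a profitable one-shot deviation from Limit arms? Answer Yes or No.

IC: β+…+β^4 ≥ (23−18)/(18−4) = 5/14.
At β = 9/10: partial sum = 3.0951 ≥ 0.3571. Cooperation sustainable.

No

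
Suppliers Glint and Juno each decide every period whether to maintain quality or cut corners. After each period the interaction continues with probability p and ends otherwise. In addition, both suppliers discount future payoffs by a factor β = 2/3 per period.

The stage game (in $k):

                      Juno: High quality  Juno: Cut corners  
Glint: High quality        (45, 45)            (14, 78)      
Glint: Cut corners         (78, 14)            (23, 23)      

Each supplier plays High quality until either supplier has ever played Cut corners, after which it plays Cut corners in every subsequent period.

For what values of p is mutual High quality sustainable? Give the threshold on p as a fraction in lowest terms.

Expected continuation weight on next period's payoff is β·p = 2/3·p, which plays the role of the discount factor.
Cooperation requires 2/3·p ≥ (78−45)/(78−23) = 3/5, hence p ≥ 9/10.

9/10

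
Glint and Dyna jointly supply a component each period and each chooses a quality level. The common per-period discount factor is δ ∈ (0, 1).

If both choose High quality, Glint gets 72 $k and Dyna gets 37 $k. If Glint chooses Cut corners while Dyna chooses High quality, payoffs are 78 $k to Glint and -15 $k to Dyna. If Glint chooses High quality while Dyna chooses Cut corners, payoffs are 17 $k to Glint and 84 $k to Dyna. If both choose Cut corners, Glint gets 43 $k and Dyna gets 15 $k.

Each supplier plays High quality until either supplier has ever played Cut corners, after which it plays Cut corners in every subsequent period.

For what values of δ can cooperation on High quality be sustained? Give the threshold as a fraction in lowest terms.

47/69

Glint: cooperation gives 72 each period; deviation gives 78 once then 43 forever.
  72/(1−δ) ≥ 78 + 43δ/(1−δ) ⇒ δ ≥ 6/35.
Dyna: cooperation gives 37 each period; deviation gives 84 once then 15 forever.
  δ ≥ 47/69.
Both must hold, so the binding constraint is Dyna's: δ ≥ 47/69.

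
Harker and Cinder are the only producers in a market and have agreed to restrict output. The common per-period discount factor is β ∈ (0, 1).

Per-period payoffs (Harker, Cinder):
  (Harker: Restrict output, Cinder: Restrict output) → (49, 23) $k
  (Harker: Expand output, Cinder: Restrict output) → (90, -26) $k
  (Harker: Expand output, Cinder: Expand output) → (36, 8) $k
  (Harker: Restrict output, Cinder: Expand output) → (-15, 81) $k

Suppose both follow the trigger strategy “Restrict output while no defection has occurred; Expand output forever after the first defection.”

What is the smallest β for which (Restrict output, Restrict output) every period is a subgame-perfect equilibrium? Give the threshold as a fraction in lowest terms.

Harker's threshold: (90−49)/(90−36) = 41/54.
Cinder's threshold: (81−23)/(81−8) = 58/73.
41/54 < 58/73, so Cinder binds and β* = 58/73.

58/73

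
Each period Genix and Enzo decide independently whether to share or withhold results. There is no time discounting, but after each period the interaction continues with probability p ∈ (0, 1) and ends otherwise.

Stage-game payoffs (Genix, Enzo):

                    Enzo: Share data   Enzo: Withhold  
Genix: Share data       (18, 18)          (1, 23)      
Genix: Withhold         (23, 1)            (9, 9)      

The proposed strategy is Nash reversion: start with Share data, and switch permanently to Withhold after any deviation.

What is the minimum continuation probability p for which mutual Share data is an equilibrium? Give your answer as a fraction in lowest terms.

5/14

Expected cooperation value is 18 + p·18 + p²·18 + … = 18/(1−p); deviation gives 23 + p·9/(1−p).
18 ≥ 23(1−p) + 9p ⇒ 14p ≥ 5 ⇒ p ≥ 5/14.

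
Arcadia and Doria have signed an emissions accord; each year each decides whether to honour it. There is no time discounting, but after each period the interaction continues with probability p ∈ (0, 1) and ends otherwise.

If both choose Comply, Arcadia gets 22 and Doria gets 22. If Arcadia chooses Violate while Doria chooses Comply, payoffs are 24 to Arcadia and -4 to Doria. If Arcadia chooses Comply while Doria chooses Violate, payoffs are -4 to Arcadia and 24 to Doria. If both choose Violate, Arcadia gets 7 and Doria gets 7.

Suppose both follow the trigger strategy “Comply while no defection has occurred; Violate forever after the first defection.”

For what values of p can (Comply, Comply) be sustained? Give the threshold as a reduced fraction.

2/17

Expected cooperation value is 22 + p·22 + p²·22 + … = 22/(1−p); deviation gives 24 + p·7/(1−p).
22 ≥ 24(1−p) + 7p ⇒ 17p ≥ 2 ⇒ p ≥ 2/17.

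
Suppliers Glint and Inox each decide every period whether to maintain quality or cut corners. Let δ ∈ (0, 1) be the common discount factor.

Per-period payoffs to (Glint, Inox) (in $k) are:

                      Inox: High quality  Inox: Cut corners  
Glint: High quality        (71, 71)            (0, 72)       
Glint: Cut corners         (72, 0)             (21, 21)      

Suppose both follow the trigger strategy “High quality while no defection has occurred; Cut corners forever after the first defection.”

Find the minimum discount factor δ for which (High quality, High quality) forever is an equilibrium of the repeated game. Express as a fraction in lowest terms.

1/51

Cooperation forever yields 71 each period: 71/(1−δ).
Deviating yields 72 once, then 21 forever: 72 + 21δ/(1−δ).
No profitable deviation requires 71/(1−δ) ≥ 72 + 21δ/(1−δ).
Multiplying by (1−δ): 71 ≥ 72(1−δ) + 21δ = 72 − 51δ.
So 51δ ≥ 1, i.e. δ ≥ 1/51.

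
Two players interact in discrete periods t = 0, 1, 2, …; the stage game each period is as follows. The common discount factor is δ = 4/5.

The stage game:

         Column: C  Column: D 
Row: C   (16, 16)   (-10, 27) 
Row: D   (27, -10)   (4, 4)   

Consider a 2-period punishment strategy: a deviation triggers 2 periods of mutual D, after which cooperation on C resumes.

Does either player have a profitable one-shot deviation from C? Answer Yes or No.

IC: δ+…+δ^2 ≥ (27−16)/(16−4) = 11/12.
At δ = 4/5: partial sum = 1.4400 ≥ 0.9167. Cooperation sustainable.

No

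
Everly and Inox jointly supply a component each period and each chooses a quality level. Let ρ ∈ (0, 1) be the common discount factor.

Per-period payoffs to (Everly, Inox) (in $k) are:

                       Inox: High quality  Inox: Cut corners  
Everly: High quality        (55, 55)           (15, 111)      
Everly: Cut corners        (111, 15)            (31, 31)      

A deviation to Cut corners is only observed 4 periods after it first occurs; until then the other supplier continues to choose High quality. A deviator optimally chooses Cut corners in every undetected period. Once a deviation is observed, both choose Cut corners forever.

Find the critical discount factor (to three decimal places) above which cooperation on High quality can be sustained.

A deviator earns 111 for 4 periods, then 31 forever; cooperating earns 55 forever. Multiplying the IC by (1−ρ):
55 ≥ 111(1−ρ^4) + 31ρ^4, so 80·ρ^4 ≥ 56 and ρ^4 ≥ 7/10.
ρ ≥ (7/10)^(1/4) ≈ 0.915.

0.915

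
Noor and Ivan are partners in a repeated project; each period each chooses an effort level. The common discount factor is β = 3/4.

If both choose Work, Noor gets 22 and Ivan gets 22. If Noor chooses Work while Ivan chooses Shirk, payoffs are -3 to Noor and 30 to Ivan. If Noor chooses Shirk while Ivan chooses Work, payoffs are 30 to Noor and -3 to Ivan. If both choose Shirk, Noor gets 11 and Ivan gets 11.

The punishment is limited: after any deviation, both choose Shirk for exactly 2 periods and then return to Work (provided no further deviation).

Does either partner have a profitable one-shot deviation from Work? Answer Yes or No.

A one-shot deviation gives 30 now, then 11 for 2 periods, then back to 22.
Gain from deviating: (30−22) today; loss: (22−11) in each of the next 2 periods.
No-deviation condition: (22−11)(β+…+β^2) ≥ 30−22, i.e. β+…+β^2 ≥ 8/11.
At β = 3/4: β+…+β^2 = 1.3125 ≥ 0.7273.
So cooperation is sustainable.

No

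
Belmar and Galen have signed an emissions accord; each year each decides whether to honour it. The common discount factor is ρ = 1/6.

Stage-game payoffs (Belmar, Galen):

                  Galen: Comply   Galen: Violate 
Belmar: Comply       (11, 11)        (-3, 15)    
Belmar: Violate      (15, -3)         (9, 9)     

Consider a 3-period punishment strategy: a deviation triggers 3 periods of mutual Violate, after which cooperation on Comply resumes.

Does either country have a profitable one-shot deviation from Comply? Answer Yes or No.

Yes

Comparing payoff streams over the 4 periods until play realigns: cooperate → 11(1+ρ+…+ρ^3); deviate → 15 + 9(ρ+…+ρ^3).
Cooperation is sustained iff (11−9)(ρ+…+ρ^3) ≥ 15−11.
ρ+…+ρ^3 = 1/6·(1−(1/6)^3)/(1−1/6) = 0.1991, and (15−11)/(11−9) = 2.0000.
0.1991 < 2.0000, so cooperation is not sustainable.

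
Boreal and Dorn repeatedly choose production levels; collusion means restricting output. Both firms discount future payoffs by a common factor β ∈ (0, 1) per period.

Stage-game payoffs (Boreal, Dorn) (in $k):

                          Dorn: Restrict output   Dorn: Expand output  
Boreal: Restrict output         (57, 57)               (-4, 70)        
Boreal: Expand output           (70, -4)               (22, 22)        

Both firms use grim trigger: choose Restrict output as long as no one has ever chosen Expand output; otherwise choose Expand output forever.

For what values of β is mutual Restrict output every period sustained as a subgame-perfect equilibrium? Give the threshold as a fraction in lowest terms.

13/48

One-period gain from deviating is 70 − 57 = 13. The loss is 57 − 22 = 35 in every subsequent period, with present value 35·β/(1−β).
Deviation is unprofitable when 35·β/(1−β) ≥ 13, i.e. β/(1−β) ≥ 13/35.
Equivalently β ≥ 13/(13+35) = 13/48.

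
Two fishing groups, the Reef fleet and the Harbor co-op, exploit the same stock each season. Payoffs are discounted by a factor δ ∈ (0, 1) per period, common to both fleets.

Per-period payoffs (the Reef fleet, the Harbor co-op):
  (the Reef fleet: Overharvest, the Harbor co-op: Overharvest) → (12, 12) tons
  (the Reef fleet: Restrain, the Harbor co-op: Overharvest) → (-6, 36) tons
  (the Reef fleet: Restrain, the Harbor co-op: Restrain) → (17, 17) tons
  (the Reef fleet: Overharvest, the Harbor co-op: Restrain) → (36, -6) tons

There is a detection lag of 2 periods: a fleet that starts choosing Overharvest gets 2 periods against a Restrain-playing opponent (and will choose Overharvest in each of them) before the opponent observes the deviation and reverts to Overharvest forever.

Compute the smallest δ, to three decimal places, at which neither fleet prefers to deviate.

Deviating for the 2 undetected periods gains 36−17 = 19 per period over cooperation, then loses 17−12 = 5 per period forever once punishment starts.
Gain: 19(1 + δ + … + δ^1); loss: 5·δ^2/(1−δ).
No profitable deviation ⇔ 19(1−δ^2) ≤ 5·δ^2, i.e. δ^2 ≥ 19/(19+5) = 19/24.
Hence δ ≥ (19/24)^(1/2) ≈ 0.890.

0.890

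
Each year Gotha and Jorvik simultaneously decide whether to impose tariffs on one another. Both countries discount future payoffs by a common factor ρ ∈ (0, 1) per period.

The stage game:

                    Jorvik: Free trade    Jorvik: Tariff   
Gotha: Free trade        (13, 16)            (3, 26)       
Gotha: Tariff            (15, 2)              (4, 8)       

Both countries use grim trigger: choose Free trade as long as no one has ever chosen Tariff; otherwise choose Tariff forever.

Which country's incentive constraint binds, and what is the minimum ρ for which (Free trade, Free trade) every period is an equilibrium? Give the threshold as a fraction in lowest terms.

Gotha's threshold: (15−13)/(15−4) = 2/11.
Jorvik's threshold: (26−16)/(26−8) = 5/9.
2/11 < 5/9, so Jorvik binds and ρ* = 5/9.

Jorvik; ρ ≥ 5/9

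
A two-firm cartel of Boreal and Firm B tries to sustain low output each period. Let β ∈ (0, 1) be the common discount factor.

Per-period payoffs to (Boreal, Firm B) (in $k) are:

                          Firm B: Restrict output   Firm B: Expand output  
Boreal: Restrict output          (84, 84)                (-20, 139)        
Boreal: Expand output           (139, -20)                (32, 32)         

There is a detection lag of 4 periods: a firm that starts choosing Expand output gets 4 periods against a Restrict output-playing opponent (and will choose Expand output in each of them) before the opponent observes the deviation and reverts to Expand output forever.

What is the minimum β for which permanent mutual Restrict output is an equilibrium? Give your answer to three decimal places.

A deviator earns 139 for 4 periods, then 32 forever; cooperating earns 84 forever. Multiplying the IC by (1−β):
84 ≥ 139(1−β^4) + 32β^4, so 107·β^4 ≥ 55 and β^4 ≥ 55/107.
β ≥ (55/107)^(1/4) ≈ 0.847.

0.847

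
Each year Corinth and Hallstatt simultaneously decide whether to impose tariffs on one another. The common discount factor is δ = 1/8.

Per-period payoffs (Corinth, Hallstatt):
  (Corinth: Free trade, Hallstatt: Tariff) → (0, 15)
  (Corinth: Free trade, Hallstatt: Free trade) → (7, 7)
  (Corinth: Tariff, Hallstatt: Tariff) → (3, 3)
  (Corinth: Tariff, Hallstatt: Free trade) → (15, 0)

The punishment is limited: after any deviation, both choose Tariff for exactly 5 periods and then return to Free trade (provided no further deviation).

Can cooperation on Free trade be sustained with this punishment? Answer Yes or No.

A one-shot deviation gives 15 now, then 3 for 5 periods, then back to 7.
Gain from deviating: (15−7) today; loss: (7−3) in each of the next 5 periods.
No-deviation condition: (7−3)(δ+…+δ^5) ≥ 15−7, i.e. δ+…+δ^5 ≥ 2.
At δ = 1/8: δ+…+δ^5 = 0.1429 < 2.0000.
So cooperation is not sustainable.

No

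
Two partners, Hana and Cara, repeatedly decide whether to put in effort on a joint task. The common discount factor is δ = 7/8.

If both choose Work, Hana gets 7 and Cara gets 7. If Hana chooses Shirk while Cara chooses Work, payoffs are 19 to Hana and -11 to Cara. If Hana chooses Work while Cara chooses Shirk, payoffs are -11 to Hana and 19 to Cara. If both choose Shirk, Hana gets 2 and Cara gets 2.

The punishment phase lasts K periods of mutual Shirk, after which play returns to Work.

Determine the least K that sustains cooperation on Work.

4

IC: δ(1−δ^K)/(1−δ) ≥ (19−7)/(7−2) = 12/5.
With δ = 7/8: need 1 − δ^K ≥ 12/5·(1−7/8)/(7/8), i.e. δ^K ≤ 0.6571.
Since (7/8)^3 = 0.6699 and (7/8)^4 = 0.5862, the smallest such K is 4.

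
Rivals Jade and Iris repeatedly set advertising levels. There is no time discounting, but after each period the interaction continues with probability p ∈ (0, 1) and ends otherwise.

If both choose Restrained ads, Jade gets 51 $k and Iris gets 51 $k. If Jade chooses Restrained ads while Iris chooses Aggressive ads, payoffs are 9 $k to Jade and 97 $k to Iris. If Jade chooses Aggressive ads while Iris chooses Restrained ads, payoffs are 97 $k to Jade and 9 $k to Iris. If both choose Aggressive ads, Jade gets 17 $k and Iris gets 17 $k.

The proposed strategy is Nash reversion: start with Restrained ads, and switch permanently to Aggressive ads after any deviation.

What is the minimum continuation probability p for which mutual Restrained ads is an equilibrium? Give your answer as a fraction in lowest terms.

23/40

With no time discounting, the continuation probability p plays the role of the discount factor.
Grim-trigger IC: 51/(1−p) ≥ 97 + 17p/(1−p) ⇒ p ≥ (97−51)/(97−17) = 23/40.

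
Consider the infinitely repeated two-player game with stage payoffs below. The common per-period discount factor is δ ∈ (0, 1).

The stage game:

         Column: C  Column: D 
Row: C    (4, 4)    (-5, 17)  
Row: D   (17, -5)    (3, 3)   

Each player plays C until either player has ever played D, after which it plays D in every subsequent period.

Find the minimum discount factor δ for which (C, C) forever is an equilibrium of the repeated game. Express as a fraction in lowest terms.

Under grim trigger the critical discount factor is (T−C)/(T−P) with T = 17, C = 4, P = 3.
δ* = (17−4)/(17−3) = 13/14.

13/14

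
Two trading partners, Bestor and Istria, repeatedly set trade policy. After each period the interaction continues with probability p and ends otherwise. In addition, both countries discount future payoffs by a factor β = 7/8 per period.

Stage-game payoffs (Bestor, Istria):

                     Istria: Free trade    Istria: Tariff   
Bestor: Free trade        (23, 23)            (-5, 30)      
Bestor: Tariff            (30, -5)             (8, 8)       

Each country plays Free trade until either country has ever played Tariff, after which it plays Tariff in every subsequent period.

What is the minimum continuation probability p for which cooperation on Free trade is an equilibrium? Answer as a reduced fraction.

With continuation probability p and discount β, the effective per-period discount factor is βp.
Grim-trigger IC: βp ≥ (30−23)/(30−8) = 7/22.
So p ≥ (7/22)/(7/8) = 4/11.

4/11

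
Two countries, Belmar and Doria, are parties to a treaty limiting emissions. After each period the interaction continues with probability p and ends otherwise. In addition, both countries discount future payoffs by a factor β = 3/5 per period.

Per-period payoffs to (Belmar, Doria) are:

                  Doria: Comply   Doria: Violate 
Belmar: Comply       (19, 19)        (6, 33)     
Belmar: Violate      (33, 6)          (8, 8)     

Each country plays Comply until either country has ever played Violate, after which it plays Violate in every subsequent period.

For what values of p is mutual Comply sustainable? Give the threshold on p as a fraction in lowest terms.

Expected continuation weight on next period's payoff is β·p = 3/5·p, which plays the role of the discount factor.
Cooperation requires 3/5·p ≥ (33−19)/(33−8) = 14/25, hence p ≥ 14/15.

14/15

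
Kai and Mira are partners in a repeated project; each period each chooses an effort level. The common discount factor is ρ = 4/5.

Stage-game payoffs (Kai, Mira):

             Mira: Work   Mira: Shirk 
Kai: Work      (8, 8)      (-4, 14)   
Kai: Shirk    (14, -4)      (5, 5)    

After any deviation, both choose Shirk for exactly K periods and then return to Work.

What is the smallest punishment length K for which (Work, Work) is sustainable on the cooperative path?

4

No profitable deviation requires (8−5)(ρ+…+ρ^K) ≥ 14−8, i.e. ρ+…+ρ^K ≥ 2 ≈ 2.0000.
With ρ = 4/5, the partial sums are K=1: 0.8000, K=2: 1.4400, K=3: 1.9520, K=4: 2.3616.
K = 4 is the first length at which the sum reaches 2.0000.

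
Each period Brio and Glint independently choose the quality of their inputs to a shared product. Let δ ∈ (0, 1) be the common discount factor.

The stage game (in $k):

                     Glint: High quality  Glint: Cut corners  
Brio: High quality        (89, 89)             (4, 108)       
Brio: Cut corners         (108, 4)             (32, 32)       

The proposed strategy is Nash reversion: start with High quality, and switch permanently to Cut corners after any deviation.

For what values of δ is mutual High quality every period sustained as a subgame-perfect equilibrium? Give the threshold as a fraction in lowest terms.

1/4

Under grim trigger the critical discount factor is (T−C)/(T−P) with T = 108, C = 89, P = 32.
δ* = (108−89)/(108−32) = 19/76 = 1/4.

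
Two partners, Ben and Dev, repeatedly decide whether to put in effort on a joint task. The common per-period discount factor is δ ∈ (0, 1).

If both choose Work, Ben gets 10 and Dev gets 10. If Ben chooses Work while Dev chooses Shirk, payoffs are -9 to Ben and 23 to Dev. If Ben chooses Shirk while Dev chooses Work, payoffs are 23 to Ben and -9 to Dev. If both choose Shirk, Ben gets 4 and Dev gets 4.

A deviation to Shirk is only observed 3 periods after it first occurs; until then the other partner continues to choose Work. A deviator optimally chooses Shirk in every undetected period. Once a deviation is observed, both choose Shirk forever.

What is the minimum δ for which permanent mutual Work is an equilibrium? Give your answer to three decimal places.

Deviating for the 3 undetected periods gains 23−10 = 13 per period over cooperation, then loses 10−4 = 6 per period forever once punishment starts.
Gain: 13(1 + δ + … + δ^2); loss: 6·δ^3/(1−δ).
No profitable deviation ⇔ 13(1−δ^3) ≤ 6·δ^3, i.e. δ^3 ≥ 13/(13+6) = 13/19.
Hence δ ≥ (13/19)^(1/3) ≈ 0.881.

0.881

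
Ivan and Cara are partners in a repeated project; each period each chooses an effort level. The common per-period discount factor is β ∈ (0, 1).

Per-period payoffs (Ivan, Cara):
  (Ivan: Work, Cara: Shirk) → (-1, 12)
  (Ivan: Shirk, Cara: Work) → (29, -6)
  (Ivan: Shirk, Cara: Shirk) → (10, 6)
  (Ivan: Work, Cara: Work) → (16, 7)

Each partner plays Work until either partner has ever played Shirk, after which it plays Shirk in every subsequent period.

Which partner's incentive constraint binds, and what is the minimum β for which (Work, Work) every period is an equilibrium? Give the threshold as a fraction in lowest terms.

Ivan's threshold: (29−16)/(29−10) = 13/19.
Cara's threshold: (12−7)/(12−6) = 5/6.
13/19 < 5/6, so Cara binds and β* = 5/6.

Cara; β ≥ 5/6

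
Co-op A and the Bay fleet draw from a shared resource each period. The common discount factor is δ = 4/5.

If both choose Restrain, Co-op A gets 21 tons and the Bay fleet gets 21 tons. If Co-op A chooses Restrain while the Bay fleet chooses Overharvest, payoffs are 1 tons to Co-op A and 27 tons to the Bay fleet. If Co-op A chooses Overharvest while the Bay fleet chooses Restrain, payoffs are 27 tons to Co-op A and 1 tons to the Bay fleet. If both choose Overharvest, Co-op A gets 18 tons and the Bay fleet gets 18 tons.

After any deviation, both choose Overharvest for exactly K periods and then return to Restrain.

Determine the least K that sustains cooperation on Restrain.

4

No profitable deviation requires (21−18)(δ+…+δ^K) ≥ 27−21, i.e. δ+…+δ^K ≥ 2 ≈ 2.0000.
With δ = 4/5, the partial sums are K=1: 0.8000, K=2: 1.4400, K=3: 1.9520, K=4: 2.3616.
K = 4 is the first length at which the sum reaches 2.0000.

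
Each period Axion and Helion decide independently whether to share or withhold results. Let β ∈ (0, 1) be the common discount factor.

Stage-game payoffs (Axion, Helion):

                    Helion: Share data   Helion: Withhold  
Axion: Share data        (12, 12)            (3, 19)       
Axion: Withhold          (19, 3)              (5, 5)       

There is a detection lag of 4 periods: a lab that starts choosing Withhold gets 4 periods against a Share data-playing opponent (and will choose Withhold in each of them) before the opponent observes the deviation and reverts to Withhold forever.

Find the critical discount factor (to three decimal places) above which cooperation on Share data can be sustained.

0.841

The best deviation is to choose Withhold for all 4 undetected periods, earning 19 each, then 5 forever once detected.
Deviation value: 19(1−β^4)/(1−β) + 5β^4/(1−β); cooperation value: 12/(1−β).
IC: 12 ≥ 19(1−β^4) + 5β^4 = 19 − 14β^4.
So β^4 ≥ 7/14 = 1/2, giving β ≥ (1/2)^(1/4) ≈ 0.841.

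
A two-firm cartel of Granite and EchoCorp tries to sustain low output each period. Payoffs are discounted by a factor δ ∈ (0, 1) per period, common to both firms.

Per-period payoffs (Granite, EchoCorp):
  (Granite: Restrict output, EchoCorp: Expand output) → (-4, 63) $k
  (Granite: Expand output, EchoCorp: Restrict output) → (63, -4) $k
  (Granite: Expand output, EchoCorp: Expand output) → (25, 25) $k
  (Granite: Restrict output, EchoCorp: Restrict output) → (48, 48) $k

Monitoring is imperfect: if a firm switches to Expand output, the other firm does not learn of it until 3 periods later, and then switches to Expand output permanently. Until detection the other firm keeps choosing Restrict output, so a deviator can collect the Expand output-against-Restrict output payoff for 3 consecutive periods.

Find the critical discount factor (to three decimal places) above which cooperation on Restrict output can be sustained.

The best deviation is to choose Expand output for all 3 undetected periods, earning 63 each, then 25 forever once detected.
Deviation value: 63(1−δ^3)/(1−δ) + 25δ^3/(1−δ); cooperation value: 48/(1−δ).
IC: 48 ≥ 63(1−δ^3) + 25δ^3 = 63 − 38δ^3.
So δ^3 ≥ 15/38, giving δ ≥ (15/38)^(1/3) ≈ 0.734.

0.734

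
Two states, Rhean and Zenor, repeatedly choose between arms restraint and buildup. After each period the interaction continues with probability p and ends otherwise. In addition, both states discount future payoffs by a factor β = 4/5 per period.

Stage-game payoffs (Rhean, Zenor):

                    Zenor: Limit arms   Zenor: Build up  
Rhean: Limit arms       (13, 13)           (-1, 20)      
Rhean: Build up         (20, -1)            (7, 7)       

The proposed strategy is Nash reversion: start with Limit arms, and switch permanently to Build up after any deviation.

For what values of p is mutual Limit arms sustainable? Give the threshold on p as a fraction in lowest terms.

35/52

With continuation probability p and discount β, the effective per-period discount factor is βp.
Grim-trigger IC: βp ≥ (20−13)/(20−7) = 7/13.
So p ≥ (7/13)/(4/5) = 35/52.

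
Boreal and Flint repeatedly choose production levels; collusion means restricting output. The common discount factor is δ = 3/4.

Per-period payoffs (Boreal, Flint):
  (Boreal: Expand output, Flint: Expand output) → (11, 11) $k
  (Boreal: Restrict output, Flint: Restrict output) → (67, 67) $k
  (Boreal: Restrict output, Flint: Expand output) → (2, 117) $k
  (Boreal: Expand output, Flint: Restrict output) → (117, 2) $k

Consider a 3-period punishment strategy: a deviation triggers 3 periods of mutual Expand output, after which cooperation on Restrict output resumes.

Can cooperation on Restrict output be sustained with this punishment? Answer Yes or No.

IC: δ+…+δ^3 ≥ (117−67)/(67−11) = 25/28.
At δ = 3/4: partial sum = 1.7344 ≥ 0.8929. Cooperation sustainable.

Yes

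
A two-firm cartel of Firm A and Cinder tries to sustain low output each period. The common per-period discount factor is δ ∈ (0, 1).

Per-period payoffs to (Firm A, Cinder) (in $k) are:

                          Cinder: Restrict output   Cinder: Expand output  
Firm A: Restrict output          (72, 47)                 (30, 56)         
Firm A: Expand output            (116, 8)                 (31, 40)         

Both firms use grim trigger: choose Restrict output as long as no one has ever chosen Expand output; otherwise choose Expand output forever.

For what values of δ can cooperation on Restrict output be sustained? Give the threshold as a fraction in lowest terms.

9/16

Firm A: cooperation gives 72 each period; deviation gives 116 once then 31 forever.
  72/(1−δ) ≥ 116 + 31δ/(1−δ) ⇒ δ ≥ 44/85.
Cinder: cooperation gives 47 each period; deviation gives 56 once then 40 forever.
  δ ≥ 9/16.
Both must hold, so the binding constraint is Cinder's: δ ≥ 9/16.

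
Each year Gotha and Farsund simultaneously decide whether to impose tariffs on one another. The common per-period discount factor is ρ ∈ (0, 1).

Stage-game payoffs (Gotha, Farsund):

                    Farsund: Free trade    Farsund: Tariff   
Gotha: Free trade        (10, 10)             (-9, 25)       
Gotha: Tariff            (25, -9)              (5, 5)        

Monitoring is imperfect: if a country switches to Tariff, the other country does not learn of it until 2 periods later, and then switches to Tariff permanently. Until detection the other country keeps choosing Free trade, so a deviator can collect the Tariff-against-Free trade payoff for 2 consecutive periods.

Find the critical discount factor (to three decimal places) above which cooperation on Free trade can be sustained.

0.866

The best deviation is to choose Tariff for all 2 undetected periods, earning 25 each, then 5 forever once detected.
Deviation value: 25(1−ρ^2)/(1−ρ) + 5ρ^2/(1−ρ); cooperation value: 10/(1−ρ).
IC: 10 ≥ 25(1−ρ^2) + 5ρ^2 = 25 − 20ρ^2.
So ρ^2 ≥ 15/20 = 3/4, giving ρ ≥ (3/4)^(1/2) ≈ 0.866.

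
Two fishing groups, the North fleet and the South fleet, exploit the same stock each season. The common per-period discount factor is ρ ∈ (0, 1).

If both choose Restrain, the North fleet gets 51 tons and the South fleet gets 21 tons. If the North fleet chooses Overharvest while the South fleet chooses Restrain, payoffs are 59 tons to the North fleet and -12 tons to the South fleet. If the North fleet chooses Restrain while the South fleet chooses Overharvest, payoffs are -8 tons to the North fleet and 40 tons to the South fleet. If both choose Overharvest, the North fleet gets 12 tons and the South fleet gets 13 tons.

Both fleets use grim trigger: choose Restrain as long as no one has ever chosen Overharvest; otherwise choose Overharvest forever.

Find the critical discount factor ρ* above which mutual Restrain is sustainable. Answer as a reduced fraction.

the North fleet: cooperation gives 51 each period; deviation gives 59 once then 12 forever.
  51/(1−ρ) ≥ 59 + 12ρ/(1−ρ) ⇒ ρ ≥ 8/47.
the South fleet: cooperation gives 21 each period; deviation gives 40 once then 13 forever.
  ρ ≥ 19/27.
Both must hold, so the binding constraint is the South fleet's: ρ ≥ 19/27.

19/27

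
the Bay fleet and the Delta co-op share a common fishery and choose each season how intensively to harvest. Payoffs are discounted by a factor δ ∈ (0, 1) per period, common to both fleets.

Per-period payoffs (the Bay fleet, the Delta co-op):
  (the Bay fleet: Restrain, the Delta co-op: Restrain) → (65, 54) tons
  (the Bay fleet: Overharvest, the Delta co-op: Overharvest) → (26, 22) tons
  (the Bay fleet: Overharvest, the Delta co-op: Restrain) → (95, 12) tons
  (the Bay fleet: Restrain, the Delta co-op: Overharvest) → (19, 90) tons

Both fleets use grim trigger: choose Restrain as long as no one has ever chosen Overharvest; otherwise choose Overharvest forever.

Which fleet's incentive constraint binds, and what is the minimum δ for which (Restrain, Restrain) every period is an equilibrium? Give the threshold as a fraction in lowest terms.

the Delta co-op; δ ≥ 9/17

For the Bay fleet: deviation gain 95−65 = 30, per-period punishment loss 65−26 = 39. IC gives δ ≥ 30/69 = 10/23.
For the Delta co-op: gain 36, loss 32 per period, so δ ≥ 36/68 = 9/17.
The tighter constraint is the Delta co-op's, so cooperation needs δ ≥ 9/17.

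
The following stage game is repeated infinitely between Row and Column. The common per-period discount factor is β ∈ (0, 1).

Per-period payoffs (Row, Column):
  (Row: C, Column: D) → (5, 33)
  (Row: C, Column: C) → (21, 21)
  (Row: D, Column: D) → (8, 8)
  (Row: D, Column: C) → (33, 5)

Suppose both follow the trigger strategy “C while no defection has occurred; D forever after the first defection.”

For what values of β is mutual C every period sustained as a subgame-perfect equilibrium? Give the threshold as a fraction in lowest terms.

12/25

Cooperation forever yields 21 each period: 21/(1−β).
Deviating yields 33 once, then 8 forever: 33 + 8β/(1−β).
No profitable deviation requires 21/(1−β) ≥ 33 + 8β/(1−β).
Multiplying by (1−β): 21 ≥ 33(1−β) + 8β = 33 − 25β.
So 25β ≥ 12, i.e. β ≥ 12/25.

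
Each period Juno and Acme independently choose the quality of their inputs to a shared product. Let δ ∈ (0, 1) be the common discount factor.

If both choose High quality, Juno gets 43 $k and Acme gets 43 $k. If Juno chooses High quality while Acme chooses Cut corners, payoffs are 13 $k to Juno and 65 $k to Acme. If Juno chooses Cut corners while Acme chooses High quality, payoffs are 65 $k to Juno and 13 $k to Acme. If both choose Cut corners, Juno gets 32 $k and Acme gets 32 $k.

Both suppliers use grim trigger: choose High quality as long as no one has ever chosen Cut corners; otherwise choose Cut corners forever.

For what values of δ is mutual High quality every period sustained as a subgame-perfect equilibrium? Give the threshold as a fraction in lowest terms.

2/3

43/(1−δ) ≥ 65 + 32δ/(1−δ)
43 ≥ 65 − 33δ
δ ≥ 22/33 = 2/3.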